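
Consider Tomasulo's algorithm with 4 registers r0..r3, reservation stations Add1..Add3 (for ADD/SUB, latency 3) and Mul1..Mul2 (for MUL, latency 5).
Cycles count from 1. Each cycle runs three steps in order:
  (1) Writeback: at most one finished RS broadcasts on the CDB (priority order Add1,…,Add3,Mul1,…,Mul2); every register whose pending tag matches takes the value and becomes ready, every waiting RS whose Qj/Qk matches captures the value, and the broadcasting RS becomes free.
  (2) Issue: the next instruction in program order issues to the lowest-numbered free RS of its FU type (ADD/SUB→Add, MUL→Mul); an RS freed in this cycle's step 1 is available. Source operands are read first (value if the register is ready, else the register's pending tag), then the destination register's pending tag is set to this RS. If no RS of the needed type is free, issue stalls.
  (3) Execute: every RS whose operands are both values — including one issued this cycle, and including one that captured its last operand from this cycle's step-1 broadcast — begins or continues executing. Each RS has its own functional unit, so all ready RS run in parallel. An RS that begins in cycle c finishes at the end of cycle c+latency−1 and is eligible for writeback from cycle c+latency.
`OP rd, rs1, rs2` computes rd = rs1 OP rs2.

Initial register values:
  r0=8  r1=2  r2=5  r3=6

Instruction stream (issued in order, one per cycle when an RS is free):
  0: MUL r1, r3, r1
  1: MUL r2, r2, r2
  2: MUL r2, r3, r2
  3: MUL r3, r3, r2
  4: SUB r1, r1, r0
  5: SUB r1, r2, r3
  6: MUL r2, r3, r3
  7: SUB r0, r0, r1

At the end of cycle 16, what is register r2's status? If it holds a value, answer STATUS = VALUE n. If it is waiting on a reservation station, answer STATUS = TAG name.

STATUS = TAG Mul1

  c1: issue MUL r1<-Mul1  regs: r0:8,r1:Mul1,r2:5,r3:6
  c2: issue MUL r2<-Mul2  regs: r0:8,r1:Mul1,r2:Mul2,r3:6
  c3: stall  regs: r0:8,r1:Mul1,r2:Mul2,r3:6
  c4: stall  regs: r0:8,r1:Mul1,r2:Mul2,r3:6
  c5: stall  regs: r0:8,r1:Mul1,r2:Mul2,r3:6
  c6: CDB Mul1=12; issue MUL r2<-Mul1  regs: r0:8,r1:12,r2:Mul1,r3:6
  c7: CDB Mul2=25; issue MUL r3<-Mul2  regs: r0:8,r1:12,r2:Mul1,r3:Mul2
  c8: issue SUB r1<-Add1  regs: r0:8,r1:Add1,r2:Mul1,r3:Mul2
  c9: issue SUB r1<-Add2  regs: r0:8,r1:Add2,r2:Mul1,r3:Mul2
  c10: stall  regs: r0:8,r1:Add2,r2:Mul1,r3:Mul2
  c11: CDB Add1=4; stall  regs: r0:8,r1:Add2,r2:Mul1,r3:Mul2
  c12: CDB Mul1=150; issue MUL r2<-Mul1  regs: r0:8,r1:Add2,r2:Mul1,r3:Mul2
  c13: issue SUB r0<-Add1  regs: r0:Add1,r1:Add2,r2:Mul1,r3:Mul2
  c14: -  regs: r0:Add1,r1:Add2,r2:Mul1,r3:Mul2
  c15: -  regs: r0:Add1,r1:Add2,r2:Mul1,r3:Mul2
  c16: -  regs: r0:Add1,r1:Add2,r2:Mul1,r3:Mul2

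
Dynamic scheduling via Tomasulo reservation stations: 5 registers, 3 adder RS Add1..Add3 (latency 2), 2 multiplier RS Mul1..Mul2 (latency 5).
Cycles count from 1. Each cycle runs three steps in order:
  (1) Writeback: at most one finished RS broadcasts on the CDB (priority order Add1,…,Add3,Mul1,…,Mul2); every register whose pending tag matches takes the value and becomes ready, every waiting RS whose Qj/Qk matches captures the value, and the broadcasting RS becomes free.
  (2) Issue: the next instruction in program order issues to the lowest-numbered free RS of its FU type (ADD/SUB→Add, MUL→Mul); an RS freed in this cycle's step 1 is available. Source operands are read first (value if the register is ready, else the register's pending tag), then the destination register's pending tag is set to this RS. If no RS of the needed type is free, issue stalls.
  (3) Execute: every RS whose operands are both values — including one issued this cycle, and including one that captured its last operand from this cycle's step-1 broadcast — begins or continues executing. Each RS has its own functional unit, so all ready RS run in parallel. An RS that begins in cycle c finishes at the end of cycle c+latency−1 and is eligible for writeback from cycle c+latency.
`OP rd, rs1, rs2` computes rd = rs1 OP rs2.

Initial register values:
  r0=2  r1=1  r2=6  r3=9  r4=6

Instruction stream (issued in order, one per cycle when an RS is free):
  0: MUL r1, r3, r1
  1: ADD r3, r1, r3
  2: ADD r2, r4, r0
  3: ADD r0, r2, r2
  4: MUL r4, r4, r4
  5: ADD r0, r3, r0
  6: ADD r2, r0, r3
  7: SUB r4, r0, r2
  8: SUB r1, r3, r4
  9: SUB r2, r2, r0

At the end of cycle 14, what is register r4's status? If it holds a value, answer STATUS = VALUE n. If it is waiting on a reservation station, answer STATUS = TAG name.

STATUS = VALUE -18

c1: issue MUL r1<-Mul1 | r0:2,r1:Mul1,r2:6,r3:9,r4:6
c2: issue ADD r3<-Add1 | r0:2,r1:Mul1,r2:6,r3:Add1,r4:6
c3: issue ADD r2<-Add2 | r0:2,r1:Mul1,r2:Add2,r3:Add1,r4:6
c4: issue ADD r0<-Add3 | r0:Add3,r1:Mul1,r2:Add2,r3:Add1,r4:6
c5: CDB Add2=8; issue MUL r4<-Mul2 | r0:Add3,r1:Mul1,r2:8,r3:Add1,r4:Mul2
c6: CDB Mul1=9; issue ADD r0<-Add2 | r0:Add2,r1:9,r2:8,r3:Add1,r4:Mul2
c7: CDB Add3=16; issue ADD r2<-Add3 | r0:Add2,r1:9,r2:Add3,r3:Add1,r4:Mul2
c8: CDB Add1=18; issue SUB r4<-Add1 | r0:Add2,r1:9,r2:Add3,r3:18,r4:Add1
c9: stall | r0:Add2,r1:9,r2:Add3,r3:18,r4:Add1
c10: CDB Add2=34; issue SUB r1<-Add2 | r0:34,r1:Add2,r2:Add3,r3:18,r4:Add1
c11: CDB Mul2=36; stall | r0:34,r1:Add2,r2:Add3,r3:18,r4:Add1
c12: CDB Add3=52; issue SUB r2<-Add3 | r0:34,r1:Add2,r2:Add3,r3:18,r4:Add1
c13: - | r0:34,r1:Add2,r2:Add3,r3:18,r4:Add1
c14: CDB Add1=-18 | r0:34,r1:Add2,r2:Add3,r3:18,r4:-18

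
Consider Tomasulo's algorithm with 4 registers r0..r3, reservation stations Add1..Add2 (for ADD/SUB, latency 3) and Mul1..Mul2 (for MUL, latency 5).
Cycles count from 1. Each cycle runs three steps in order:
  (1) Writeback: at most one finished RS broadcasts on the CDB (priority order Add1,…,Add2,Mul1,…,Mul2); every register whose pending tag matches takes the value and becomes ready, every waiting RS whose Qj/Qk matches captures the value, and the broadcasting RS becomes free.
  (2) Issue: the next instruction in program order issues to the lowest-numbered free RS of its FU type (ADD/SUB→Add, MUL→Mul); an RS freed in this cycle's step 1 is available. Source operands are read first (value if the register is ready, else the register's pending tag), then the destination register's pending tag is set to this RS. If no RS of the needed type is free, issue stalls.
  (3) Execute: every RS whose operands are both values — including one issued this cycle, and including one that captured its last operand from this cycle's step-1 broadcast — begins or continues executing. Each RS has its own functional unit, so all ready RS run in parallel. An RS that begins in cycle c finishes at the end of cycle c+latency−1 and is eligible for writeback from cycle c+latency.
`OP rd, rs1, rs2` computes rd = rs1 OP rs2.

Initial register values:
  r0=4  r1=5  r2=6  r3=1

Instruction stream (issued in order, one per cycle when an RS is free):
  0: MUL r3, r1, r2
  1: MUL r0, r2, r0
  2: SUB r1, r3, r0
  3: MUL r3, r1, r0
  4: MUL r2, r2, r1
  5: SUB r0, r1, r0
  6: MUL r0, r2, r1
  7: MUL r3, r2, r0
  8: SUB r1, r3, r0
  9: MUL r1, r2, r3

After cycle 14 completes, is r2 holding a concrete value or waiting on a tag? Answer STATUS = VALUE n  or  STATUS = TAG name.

cycle 1: issue MUL r3<-Mul1 // r0:4,r1:5,r2:6,r3:Mul1
cycle 2: issue MUL r0<-Mul2 // r0:Mul2,r1:5,r2:6,r3:Mul1
cycle 3: issue SUB r1<-Add1 // r0:Mul2,r1:Add1,r2:6,r3:Mul1
cycle 4: stall // r0:Mul2,r1:Add1,r2:6,r3:Mul1
cycle 5: stall // r0:Mul2,r1:Add1,r2:6,r3:Mul1
cycle 6: CDB Mul1=30; issue MUL r3<-Mul1 // r0:Mul2,r1:Add1,r2:6,r3:Mul1
cycle 7: CDB Mul2=24; issue MUL r2<-Mul2 // r0:24,r1:Add1,r2:Mul2,r3:Mul1
cycle 8: issue SUB r0<-Add2 // r0:Add2,r1:Add1,r2:Mul2,r3:Mul1
cycle 9: stall // r0:Add2,r1:Add1,r2:Mul2,r3:Mul1
cycle 10: CDB Add1=6; stall // r0:Add2,r1:6,r2:Mul2,r3:Mul1
cycle 11: stall // r0:Add2,r1:6,r2:Mul2,r3:Mul1
cycle 12: stall // r0:Add2,r1:6,r2:Mul2,r3:Mul1
cycle 13: CDB Add2=-18; stall // r0:-18,r1:6,r2:Mul2,r3:Mul1
cycle 14: stall // r0:-18,r1:6,r2:Mul2,r3:Mul1

STATUS = TAG Mul2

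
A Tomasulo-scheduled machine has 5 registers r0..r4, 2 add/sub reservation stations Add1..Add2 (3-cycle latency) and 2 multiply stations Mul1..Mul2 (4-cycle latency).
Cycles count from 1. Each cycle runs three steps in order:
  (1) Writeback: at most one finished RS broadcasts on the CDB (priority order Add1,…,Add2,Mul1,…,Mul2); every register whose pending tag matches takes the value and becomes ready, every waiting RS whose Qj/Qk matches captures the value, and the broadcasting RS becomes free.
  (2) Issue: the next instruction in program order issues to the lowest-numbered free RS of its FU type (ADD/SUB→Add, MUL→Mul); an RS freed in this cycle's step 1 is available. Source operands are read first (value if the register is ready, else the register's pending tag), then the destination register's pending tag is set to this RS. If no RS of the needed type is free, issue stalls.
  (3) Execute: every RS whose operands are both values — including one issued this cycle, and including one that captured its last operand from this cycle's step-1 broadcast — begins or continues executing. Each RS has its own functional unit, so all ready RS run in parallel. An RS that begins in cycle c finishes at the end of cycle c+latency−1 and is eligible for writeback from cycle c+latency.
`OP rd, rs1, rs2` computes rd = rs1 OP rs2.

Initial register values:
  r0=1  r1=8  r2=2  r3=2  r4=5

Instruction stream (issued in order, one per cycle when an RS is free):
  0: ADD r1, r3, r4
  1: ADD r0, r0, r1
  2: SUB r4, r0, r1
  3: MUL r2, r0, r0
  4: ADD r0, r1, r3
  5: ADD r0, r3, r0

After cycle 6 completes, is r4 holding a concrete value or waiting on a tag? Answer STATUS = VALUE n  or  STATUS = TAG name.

cycle 1: issue ADD r1<-Add1 // r0:1,r1:Add1,r2:2,r3:2,r4:5
cycle 2: issue ADD r0<-Add2 // r0:Add2,r1:Add1,r2:2,r3:2,r4:5
cycle 3: stall // r0:Add2,r1:Add1,r2:2,r3:2,r4:5
cycle 4: CDB Add1=7; issue SUB r4<-Add1 // r0:Add2,r1:7,r2:2,r3:2,r4:Add1
cycle 5: issue MUL r2<-Mul1 // r0:Add2,r1:7,r2:Mul1,r3:2,r4:Add1
cycle 6: stall // r0:Add2,r1:7,r2:Mul1,r3:2,r4:Add1

STATUS = TAG Add1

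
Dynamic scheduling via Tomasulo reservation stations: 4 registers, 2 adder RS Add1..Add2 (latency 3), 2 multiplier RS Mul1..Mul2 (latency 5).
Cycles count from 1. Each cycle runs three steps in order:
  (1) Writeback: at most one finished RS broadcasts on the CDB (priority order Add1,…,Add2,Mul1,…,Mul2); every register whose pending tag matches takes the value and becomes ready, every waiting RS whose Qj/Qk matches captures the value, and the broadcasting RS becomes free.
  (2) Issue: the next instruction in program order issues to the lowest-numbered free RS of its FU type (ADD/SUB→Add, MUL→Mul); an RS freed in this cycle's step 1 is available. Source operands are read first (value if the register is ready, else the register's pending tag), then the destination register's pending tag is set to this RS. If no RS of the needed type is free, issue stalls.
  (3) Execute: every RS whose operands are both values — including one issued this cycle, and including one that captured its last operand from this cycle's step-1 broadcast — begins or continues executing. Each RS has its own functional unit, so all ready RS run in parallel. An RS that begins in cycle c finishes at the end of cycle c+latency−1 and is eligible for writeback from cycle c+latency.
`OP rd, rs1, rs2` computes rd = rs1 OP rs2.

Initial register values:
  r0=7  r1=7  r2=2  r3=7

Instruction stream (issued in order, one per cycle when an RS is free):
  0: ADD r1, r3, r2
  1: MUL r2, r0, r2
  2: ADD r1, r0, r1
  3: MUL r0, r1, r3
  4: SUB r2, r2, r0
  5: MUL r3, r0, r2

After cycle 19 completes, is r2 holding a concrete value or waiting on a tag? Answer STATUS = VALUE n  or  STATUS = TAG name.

STATUS = VALUE -98

  c1: issue ADD r1<-Add1  regs: r0:7,r1:Add1,r2:2,r3:7
  c2: issue MUL r2<-Mul1  regs: r0:7,r1:Add1,r2:Mul1,r3:7
  c3: issue ADD r1<-Add2  regs: r0:7,r1:Add2,r2:Mul1,r3:7
  c4: CDB Add1=9; issue MUL r0<-Mul2  regs: r0:Mul2,r1:Add2,r2:Mul1,r3:7
  c5: issue SUB r2<-Add1  regs: r0:Mul2,r1:Add2,r2:Add1,r3:7
  c6: stall  regs: r0:Mul2,r1:Add2,r2:Add1,r3:7
  c7: CDB Add2=16; stall  regs: r0:Mul2,r1:16,r2:Add1,r3:7
  c8: CDB Mul1=14; issue MUL r3<-Mul1  regs: r0:Mul2,r1:16,r2:Add1,r3:Mul1
  c9: -  regs: r0:Mul2,r1:16,r2:Add1,r3:Mul1
  c10: -  regs: r0:Mul2,r1:16,r2:Add1,r3:Mul1
  c11: -  regs: r0:Mul2,r1:16,r2:Add1,r3:Mul1
  c12: CDB Mul2=112  regs: r0:112,r1:16,r2:Add1,r3:Mul1
  c13: -  regs: r0:112,r1:16,r2:Add1,r3:Mul1
  c14: -  regs: r0:112,r1:16,r2:Add1,r3:Mul1
  c15: CDB Add1=-98  regs: r0:112,r1:16,r2:-98,r3:Mul1
  c16: -  regs: r0:112,r1:16,r2:-98,r3:Mul1
  c17: -  regs: r0:112,r1:16,r2:-98,r3:Mul1
  c18: -  regs: r0:112,r1:16,r2:-98,r3:Mul1
  c19: -  regs: r0:112,r1:16,r2:-98,r3:Mul1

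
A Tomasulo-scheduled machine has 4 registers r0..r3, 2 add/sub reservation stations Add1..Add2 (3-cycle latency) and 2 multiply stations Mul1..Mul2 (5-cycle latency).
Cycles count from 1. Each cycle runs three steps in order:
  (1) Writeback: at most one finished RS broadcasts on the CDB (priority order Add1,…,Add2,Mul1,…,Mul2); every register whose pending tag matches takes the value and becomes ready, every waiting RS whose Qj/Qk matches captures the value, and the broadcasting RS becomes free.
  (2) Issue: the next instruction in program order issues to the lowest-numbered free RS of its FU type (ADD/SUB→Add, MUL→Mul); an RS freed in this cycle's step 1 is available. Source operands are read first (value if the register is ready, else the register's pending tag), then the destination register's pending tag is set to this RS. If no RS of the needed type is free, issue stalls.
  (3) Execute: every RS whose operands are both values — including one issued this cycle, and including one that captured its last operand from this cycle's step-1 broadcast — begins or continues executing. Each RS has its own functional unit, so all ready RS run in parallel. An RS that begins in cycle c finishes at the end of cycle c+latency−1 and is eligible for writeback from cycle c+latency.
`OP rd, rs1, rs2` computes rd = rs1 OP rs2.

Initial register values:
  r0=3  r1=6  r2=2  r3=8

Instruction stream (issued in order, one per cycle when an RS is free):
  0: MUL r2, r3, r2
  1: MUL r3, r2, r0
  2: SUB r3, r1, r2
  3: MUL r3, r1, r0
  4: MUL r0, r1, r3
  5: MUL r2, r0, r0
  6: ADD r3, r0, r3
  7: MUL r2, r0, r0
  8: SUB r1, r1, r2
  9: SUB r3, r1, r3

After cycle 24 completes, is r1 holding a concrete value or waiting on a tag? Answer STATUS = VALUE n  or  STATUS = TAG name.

STATUS = VALUE -11658

cycle 1: issue MUL r2<-Mul1 // r0:3,r1:6,r2:Mul1,r3:8
cycle 2: issue MUL r3<-Mul2 // r0:3,r1:6,r2:Mul1,r3:Mul2
cycle 3: issue SUB r3<-Add1 // r0:3,r1:6,r2:Mul1,r3:Add1
cycle 4: stall // r0:3,r1:6,r2:Mul1,r3:Add1
cycle 5: stall // r0:3,r1:6,r2:Mul1,r3:Add1
cycle 6: CDB Mul1=16; issue MUL r3<-Mul1 // r0:3,r1:6,r2:16,r3:Mul1
cycle 7: stall // r0:3,r1:6,r2:16,r3:Mul1
cycle 8: stall // r0:3,r1:6,r2:16,r3:Mul1
cycle 9: CDB Add1=-10; stall // r0:3,r1:6,r2:16,r3:Mul1
cycle 10: stall // r0:3,r1:6,r2:16,r3:Mul1
cycle 11: CDB Mul1=18; issue MUL r0<-Mul1 // r0:Mul1,r1:6,r2:16,r3:18
cycle 12: CDB Mul2=48; issue MUL r2<-Mul2 // r0:Mul1,r1:6,r2:Mul2,r3:18
cycle 13: issue ADD r3<-Add1 // r0:Mul1,r1:6,r2:Mul2,r3:Add1
cycle 14: stall // r0:Mul1,r1:6,r2:Mul2,r3:Add1
cycle 15: stall // r0:Mul1,r1:6,r2:Mul2,r3:Add1
cycle 16: CDB Mul1=108; issue MUL r2<-Mul1 // r0:108,r1:6,r2:Mul1,r3:Add1
cycle 17: issue SUB r1<-Add2 // r0:108,r1:Add2,r2:Mul1,r3:Add1
cycle 18: stall // r0:108,r1:Add2,r2:Mul1,r3:Add1
cycle 19: CDB Add1=126; issue SUB r3<-Add1 // r0:108,r1:Add2,r2:Mul1,r3:Add1
cycle 20: - // r0:108,r1:Add2,r2:Mul1,r3:Add1
cycle 21: CDB Mul1=11664 // r0:108,r1:Add2,r2:11664,r3:Add1
cycle 22: CDB Mul2=11664 // r0:108,r1:Add2,r2:11664,r3:Add1
cycle 23: - // r0:108,r1:Add2,r2:11664,r3:Add1
cycle 24: CDB Add2=-11658 // r0:108,r1:-11658,r2:11664,r3:Add1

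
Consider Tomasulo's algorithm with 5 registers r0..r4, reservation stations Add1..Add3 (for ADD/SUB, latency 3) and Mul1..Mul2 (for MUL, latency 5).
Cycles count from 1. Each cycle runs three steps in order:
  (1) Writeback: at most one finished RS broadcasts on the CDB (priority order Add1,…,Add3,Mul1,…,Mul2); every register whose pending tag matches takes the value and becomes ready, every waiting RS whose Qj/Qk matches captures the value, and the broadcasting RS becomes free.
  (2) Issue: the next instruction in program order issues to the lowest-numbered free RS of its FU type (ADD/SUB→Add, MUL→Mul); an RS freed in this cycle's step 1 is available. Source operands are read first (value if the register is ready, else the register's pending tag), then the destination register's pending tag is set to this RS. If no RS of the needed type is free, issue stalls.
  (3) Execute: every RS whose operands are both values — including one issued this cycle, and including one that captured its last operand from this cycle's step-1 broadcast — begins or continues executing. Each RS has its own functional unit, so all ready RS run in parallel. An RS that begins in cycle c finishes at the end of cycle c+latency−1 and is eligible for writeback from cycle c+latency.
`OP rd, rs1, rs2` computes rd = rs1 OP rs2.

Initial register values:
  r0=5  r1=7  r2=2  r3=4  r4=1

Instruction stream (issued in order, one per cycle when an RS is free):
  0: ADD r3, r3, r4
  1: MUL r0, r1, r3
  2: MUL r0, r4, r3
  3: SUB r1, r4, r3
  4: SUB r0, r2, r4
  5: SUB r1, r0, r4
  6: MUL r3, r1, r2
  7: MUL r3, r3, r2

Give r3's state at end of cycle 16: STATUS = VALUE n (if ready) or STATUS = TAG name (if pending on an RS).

  c1: issue ADD r3<-Add1  regs: r0:5,r1:7,r2:2,r3:Add1,r4:1
  c2: issue MUL r0<-Mul1  regs: r0:Mul1,r1:7,r2:2,r3:Add1,r4:1
  c3: issue MUL r0<-Mul2  regs: r0:Mul2,r1:7,r2:2,r3:Add1,r4:1
  c4: CDB Add1=5; issue SUB r1<-Add1  regs: r0:Mul2,r1:Add1,r2:2,r3:5,r4:1
  c5: issue SUB r0<-Add2  regs: r0:Add2,r1:Add1,r2:2,r3:5,r4:1
  c6: issue SUB r1<-Add3  regs: r0:Add2,r1:Add3,r2:2,r3:5,r4:1
  c7: CDB Add1=-4; stall  regs: r0:Add2,r1:Add3,r2:2,r3:5,r4:1
  c8: CDB Add2=1; stall  regs: r0:1,r1:Add3,r2:2,r3:5,r4:1
  c9: CDB Mul1=35; issue MUL r3<-Mul1  regs: r0:1,r1:Add3,r2:2,r3:Mul1,r4:1
  c10: CDB Mul2=5; issue MUL r3<-Mul2  regs: r0:1,r1:Add3,r2:2,r3:Mul2,r4:1
  c11: CDB Add3=0  regs: r0:1,r1:0,r2:2,r3:Mul2,r4:1
  c12: -  regs: r0:1,r1:0,r2:2,r3:Mul2,r4:1
  c13: -  regs: r0:1,r1:0,r2:2,r3:Mul2,r4:1
  c14: -  regs: r0:1,r1:0,r2:2,r3:Mul2,r4:1
  c15: -  regs: r0:1,r1:0,r2:2,r3:Mul2,r4:1
  c16: CDB Mul1=0  regs: r0:1,r1:0,r2:2,r3:Mul2,r4:1

STATUS = TAG Mul2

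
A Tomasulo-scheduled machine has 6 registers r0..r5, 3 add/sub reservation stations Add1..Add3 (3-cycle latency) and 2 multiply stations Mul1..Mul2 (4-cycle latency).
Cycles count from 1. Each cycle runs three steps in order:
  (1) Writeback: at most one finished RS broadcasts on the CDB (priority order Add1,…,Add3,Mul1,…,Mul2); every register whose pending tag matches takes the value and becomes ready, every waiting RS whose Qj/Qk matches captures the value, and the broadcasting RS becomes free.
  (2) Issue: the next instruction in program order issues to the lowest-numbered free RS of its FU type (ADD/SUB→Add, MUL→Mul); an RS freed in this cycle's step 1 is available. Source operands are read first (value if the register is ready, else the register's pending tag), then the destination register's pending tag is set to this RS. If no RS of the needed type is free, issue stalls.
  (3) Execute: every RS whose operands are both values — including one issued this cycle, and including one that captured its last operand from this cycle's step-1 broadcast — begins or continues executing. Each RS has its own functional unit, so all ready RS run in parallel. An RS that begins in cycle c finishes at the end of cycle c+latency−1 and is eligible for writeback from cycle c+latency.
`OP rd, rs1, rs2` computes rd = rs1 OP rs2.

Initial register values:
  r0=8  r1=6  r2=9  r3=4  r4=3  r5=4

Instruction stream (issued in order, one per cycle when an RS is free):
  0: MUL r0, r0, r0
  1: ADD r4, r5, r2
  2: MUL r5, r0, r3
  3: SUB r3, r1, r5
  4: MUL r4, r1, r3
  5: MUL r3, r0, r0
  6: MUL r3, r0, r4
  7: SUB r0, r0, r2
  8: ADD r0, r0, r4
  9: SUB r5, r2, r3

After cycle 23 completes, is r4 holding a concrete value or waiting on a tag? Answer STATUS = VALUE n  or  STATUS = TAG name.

STATUS = VALUE -1500

c1: issue MUL r0<-Mul1 | r0:Mul1,r1:6,r2:9,r3:4,r4:3,r5:4
c2: issue ADD r4<-Add1 | r0:Mul1,r1:6,r2:9,r3:4,r4:Add1,r5:4
c3: issue MUL r5<-Mul2 | r0:Mul1,r1:6,r2:9,r3:4,r4:Add1,r5:Mul2
c4: issue SUB r3<-Add2 | r0:Mul1,r1:6,r2:9,r3:Add2,r4:Add1,r5:Mul2
c5: CDB Add1=13; stall | r0:Mul1,r1:6,r2:9,r3:Add2,r4:13,r5:Mul2
c6: CDB Mul1=64; issue MUL r4<-Mul1 | r0:64,r1:6,r2:9,r3:Add2,r4:Mul1,r5:Mul2
c7: stall | r0:64,r1:6,r2:9,r3:Add2,r4:Mul1,r5:Mul2
c8: stall | r0:64,r1:6,r2:9,r3:Add2,r4:Mul1,r5:Mul2
c9: stall | r0:64,r1:6,r2:9,r3:Add2,r4:Mul1,r5:Mul2
c10: CDB Mul2=256; issue MUL r3<-Mul2 | r0:64,r1:6,r2:9,r3:Mul2,r4:Mul1,r5:256
c11: stall | r0:64,r1:6,r2:9,r3:Mul2,r4:Mul1,r5:256
c12: stall | r0:64,r1:6,r2:9,r3:Mul2,r4:Mul1,r5:256
c13: CDB Add2=-250; stall | r0:64,r1:6,r2:9,r3:Mul2,r4:Mul1,r5:256
c14: CDB Mul2=4096; issue MUL r3<-Mul2 | r0:64,r1:6,r2:9,r3:Mul2,r4:Mul1,r5:256
c15: issue SUB r0<-Add1 | r0:Add1,r1:6,r2:9,r3:Mul2,r4:Mul1,r5:256
c16: issue ADD r0<-Add2 | r0:Add2,r1:6,r2:9,r3:Mul2,r4:Mul1,r5:256
c17: CDB Mul1=-1500; issue SUB r5<-Add3 | r0:Add2,r1:6,r2:9,r3:Mul2,r4:-1500,r5:Add3
c18: CDB Add1=55 | r0:Add2,r1:6,r2:9,r3:Mul2,r4:-1500,r5:Add3
c19: - | r0:Add2,r1:6,r2:9,r3:Mul2,r4:-1500,r5:Add3
c20: - | r0:Add2,r1:6,r2:9,r3:Mul2,r4:-1500,r5:Add3
c21: CDB Add2=-1445 | r0:-1445,r1:6,r2:9,r3:Mul2,r4:-1500,r5:Add3
c22: CDB Mul2=-96000 | r0:-1445,r1:6,r2:9,r3:-96000,r4:-1500,r5:Add3
c23: - | r0:-1445,r1:6,r2:9,r3:-96000,r4:-1500,r5:Add3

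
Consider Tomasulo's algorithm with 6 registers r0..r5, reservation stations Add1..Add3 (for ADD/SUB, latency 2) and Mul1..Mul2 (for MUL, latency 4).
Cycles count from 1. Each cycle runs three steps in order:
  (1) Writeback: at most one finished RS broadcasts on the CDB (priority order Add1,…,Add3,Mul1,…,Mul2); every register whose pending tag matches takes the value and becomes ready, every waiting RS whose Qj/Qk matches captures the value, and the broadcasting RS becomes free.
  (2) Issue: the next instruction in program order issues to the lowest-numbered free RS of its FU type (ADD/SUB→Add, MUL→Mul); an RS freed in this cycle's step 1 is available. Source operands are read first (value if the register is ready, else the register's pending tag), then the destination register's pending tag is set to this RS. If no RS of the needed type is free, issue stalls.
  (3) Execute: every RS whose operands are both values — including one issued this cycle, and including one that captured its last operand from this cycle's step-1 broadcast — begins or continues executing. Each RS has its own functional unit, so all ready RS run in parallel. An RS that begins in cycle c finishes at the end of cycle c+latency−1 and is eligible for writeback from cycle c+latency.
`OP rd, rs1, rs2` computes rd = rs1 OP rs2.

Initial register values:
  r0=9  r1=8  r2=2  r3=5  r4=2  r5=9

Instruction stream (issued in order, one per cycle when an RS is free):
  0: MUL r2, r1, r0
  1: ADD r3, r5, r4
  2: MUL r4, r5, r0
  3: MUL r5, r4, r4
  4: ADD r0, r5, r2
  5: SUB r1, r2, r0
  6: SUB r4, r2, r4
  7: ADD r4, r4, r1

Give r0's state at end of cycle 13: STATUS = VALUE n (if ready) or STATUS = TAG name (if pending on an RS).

cycle 1: issue MUL r2<-Mul1 // r0:9,r1:8,r2:Mul1,r3:5,r4:2,r5:9
cycle 2: issue ADD r3<-Add1 // r0:9,r1:8,r2:Mul1,r3:Add1,r4:2,r5:9
cycle 3: issue MUL r4<-Mul2 // r0:9,r1:8,r2:Mul1,r3:Add1,r4:Mul2,r5:9
cycle 4: CDB Add1=11; stall // r0:9,r1:8,r2:Mul1,r3:11,r4:Mul2,r5:9
cycle 5: CDB Mul1=72; issue MUL r5<-Mul1 // r0:9,r1:8,r2:72,r3:11,r4:Mul2,r5:Mul1
cycle 6: issue ADD r0<-Add1 // r0:Add1,r1:8,r2:72,r3:11,r4:Mul2,r5:Mul1
cycle 7: CDB Mul2=81; issue SUB r1<-Add2 // r0:Add1,r1:Add2,r2:72,r3:11,r4:81,r5:Mul1
cycle 8: issue SUB r4<-Add3 // r0:Add1,r1:Add2,r2:72,r3:11,r4:Add3,r5:Mul1
cycle 9: stall // r0:Add1,r1:Add2,r2:72,r3:11,r4:Add3,r5:Mul1
cycle 10: CDB Add3=-9; issue ADD r4<-Add3 // r0:Add1,r1:Add2,r2:72,r3:11,r4:Add3,r5:Mul1
cycle 11: CDB Mul1=6561 // r0:Add1,r1:Add2,r2:72,r3:11,r4:Add3,r5:6561
cycle 12: - // r0:Add1,r1:Add2,r2:72,r3:11,r4:Add3,r5:6561
cycle 13: CDB Add1=6633 // r0:6633,r1:Add2,r2:72,r3:11,r4:Add3,r5:6561

STATUS = VALUE 6633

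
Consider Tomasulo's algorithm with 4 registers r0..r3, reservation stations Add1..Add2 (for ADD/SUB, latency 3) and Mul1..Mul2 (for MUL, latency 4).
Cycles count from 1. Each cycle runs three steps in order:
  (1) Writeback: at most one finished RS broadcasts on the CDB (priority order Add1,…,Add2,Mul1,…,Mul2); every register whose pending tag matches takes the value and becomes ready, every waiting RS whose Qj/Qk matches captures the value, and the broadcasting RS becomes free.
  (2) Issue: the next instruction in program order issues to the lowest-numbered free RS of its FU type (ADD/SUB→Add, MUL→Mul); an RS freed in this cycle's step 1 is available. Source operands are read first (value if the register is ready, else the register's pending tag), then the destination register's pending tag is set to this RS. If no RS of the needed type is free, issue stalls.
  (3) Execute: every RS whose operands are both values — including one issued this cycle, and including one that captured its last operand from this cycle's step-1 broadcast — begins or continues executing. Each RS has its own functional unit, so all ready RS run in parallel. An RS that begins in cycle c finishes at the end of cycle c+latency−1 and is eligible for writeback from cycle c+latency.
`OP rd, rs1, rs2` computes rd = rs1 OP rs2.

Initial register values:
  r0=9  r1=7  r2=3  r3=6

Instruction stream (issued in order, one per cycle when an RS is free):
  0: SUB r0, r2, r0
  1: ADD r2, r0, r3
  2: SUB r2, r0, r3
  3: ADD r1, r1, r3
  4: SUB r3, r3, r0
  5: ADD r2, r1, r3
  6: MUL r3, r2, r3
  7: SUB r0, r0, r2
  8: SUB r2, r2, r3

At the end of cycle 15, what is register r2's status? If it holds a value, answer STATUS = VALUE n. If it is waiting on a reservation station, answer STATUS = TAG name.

STATUS = TAG Add1

cycle 1: issue SUB r0<-Add1 // r0:Add1,r1:7,r2:3,r3:6
cycle 2: issue ADD r2<-Add2 // r0:Add1,r1:7,r2:Add2,r3:6
cycle 3: stall // r0:Add1,r1:7,r2:Add2,r3:6
cycle 4: CDB Add1=-6; issue SUB r2<-Add1 // r0:-6,r1:7,r2:Add1,r3:6
cycle 5: stall // r0:-6,r1:7,r2:Add1,r3:6
cycle 6: stall // r0:-6,r1:7,r2:Add1,r3:6
cycle 7: CDB Add1=-12; issue ADD r1<-Add1 // r0:-6,r1:Add1,r2:-12,r3:6
cycle 8: CDB Add2=0; issue SUB r3<-Add2 // r0:-6,r1:Add1,r2:-12,r3:Add2
cycle 9: stall // r0:-6,r1:Add1,r2:-12,r3:Add2
cycle 10: CDB Add1=13; issue ADD r2<-Add1 // r0:-6,r1:13,r2:Add1,r3:Add2
cycle 11: CDB Add2=12; issue MUL r3<-Mul1 // r0:-6,r1:13,r2:Add1,r3:Mul1
cycle 12: issue SUB r0<-Add2 // r0:Add2,r1:13,r2:Add1,r3:Mul1
cycle 13: stall // r0:Add2,r1:13,r2:Add1,r3:Mul1
cycle 14: CDB Add1=25; issue SUB r2<-Add1 // r0:Add2,r1:13,r2:Add1,r3:Mul1
cycle 15: - // r0:Add2,r1:13,r2:Add1,r3:Mul1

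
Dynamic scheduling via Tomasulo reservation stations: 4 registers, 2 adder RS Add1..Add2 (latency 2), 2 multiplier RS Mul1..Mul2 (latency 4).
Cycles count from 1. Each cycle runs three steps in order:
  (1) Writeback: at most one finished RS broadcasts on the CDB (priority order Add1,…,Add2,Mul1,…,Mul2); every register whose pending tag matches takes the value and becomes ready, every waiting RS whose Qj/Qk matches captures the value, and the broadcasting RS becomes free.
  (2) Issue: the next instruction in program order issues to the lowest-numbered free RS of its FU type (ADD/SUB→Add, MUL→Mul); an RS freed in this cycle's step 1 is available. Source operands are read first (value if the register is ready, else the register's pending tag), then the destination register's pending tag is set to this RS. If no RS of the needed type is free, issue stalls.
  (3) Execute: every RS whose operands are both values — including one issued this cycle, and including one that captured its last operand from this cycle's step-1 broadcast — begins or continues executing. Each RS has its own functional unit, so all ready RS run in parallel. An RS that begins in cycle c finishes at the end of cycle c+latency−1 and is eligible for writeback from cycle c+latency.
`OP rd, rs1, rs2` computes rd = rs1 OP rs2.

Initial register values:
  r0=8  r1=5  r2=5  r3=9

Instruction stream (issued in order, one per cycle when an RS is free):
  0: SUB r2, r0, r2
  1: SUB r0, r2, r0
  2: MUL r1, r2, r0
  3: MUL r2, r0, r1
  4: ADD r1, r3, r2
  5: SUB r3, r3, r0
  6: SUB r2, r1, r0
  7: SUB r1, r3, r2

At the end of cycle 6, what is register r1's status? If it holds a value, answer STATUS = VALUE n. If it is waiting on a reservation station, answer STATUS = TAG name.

STATUS = TAG Add1

  c1: issue SUB r2<-Add1  regs: r0:8,r1:5,r2:Add1,r3:9
  c2: issue SUB r0<-Add2  regs: r0:Add2,r1:5,r2:Add1,r3:9
  c3: CDB Add1=3; issue MUL r1<-Mul1  regs: r0:Add2,r1:Mul1,r2:3,r3:9
  c4: issue MUL r2<-Mul2  regs: r0:Add2,r1:Mul1,r2:Mul2,r3:9
  c5: CDB Add2=-5; issue ADD r1<-Add1  regs: r0:-5,r1:Add1,r2:Mul2,r3:9
  c6: issue SUB r3<-Add2  regs: r0:-5,r1:Add1,r2:Mul2,r3:Add2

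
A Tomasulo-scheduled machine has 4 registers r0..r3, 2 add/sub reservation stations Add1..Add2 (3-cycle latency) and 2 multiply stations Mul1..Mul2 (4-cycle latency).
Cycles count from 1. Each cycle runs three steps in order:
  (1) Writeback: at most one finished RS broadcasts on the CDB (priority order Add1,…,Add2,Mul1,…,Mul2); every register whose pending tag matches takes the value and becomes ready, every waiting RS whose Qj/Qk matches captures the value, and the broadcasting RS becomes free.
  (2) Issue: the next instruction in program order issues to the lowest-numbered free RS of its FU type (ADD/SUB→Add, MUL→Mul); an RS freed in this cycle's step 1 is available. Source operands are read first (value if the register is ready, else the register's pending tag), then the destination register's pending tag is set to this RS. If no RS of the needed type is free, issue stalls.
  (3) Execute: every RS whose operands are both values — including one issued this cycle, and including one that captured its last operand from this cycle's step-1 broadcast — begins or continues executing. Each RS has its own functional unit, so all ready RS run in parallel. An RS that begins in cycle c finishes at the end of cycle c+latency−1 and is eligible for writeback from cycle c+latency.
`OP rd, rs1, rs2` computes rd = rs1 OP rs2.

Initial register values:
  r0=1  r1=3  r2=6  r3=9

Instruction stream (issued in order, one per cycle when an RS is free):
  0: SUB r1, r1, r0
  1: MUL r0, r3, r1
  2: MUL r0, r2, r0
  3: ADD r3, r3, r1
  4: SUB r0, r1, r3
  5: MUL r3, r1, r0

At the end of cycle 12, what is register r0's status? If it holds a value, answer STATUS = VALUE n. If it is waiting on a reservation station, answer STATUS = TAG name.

STATUS = VALUE -9

c1: issue SUB r1<-Add1 | r0:1,r1:Add1,r2:6,r3:9
c2: issue MUL r0<-Mul1 | r0:Mul1,r1:Add1,r2:6,r3:9
c3: issue MUL r0<-Mul2 | r0:Mul2,r1:Add1,r2:6,r3:9
c4: CDB Add1=2; issue ADD r3<-Add1 | r0:Mul2,r1:2,r2:6,r3:Add1
c5: issue SUB r0<-Add2 | r0:Add2,r1:2,r2:6,r3:Add1
c6: stall | r0:Add2,r1:2,r2:6,r3:Add1
c7: CDB Add1=11; stall | r0:Add2,r1:2,r2:6,r3:11
c8: CDB Mul1=18; issue MUL r3<-Mul1 | r0:Add2,r1:2,r2:6,r3:Mul1
c9: - | r0:Add2,r1:2,r2:6,r3:Mul1
c10: CDB Add2=-9 | r0:-9,r1:2,r2:6,r3:Mul1
c11: - | r0:-9,r1:2,r2:6,r3:Mul1
c12: CDB Mul2=108 | r0:-9,r1:2,r2:6,r3:Mul1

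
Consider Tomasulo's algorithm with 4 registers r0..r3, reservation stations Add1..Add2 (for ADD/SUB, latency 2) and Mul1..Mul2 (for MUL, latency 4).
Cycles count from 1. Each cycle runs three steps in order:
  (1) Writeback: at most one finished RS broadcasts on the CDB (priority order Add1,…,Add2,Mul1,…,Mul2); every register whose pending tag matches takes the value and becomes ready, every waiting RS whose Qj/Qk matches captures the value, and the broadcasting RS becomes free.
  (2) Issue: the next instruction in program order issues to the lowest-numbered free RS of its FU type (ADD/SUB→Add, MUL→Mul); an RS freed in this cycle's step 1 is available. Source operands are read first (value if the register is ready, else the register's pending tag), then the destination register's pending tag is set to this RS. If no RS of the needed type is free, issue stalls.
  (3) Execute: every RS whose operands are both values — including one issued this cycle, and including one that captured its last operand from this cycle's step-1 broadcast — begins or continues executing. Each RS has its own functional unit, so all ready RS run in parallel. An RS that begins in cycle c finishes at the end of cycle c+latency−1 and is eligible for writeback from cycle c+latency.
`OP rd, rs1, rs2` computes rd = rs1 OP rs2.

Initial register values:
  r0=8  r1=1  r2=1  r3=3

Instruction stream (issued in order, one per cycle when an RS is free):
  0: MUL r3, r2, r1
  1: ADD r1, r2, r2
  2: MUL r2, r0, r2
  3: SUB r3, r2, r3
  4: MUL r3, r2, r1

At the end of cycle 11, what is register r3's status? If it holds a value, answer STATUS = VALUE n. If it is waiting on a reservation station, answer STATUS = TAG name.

STATUS = VALUE 16

  c1: issue MUL r3<-Mul1  regs: r0:8,r1:1,r2:1,r3:Mul1
  c2: issue ADD r1<-Add1  regs: r0:8,r1:Add1,r2:1,r3:Mul1
  c3: issue MUL r2<-Mul2  regs: r0:8,r1:Add1,r2:Mul2,r3:Mul1
  c4: CDB Add1=2; issue SUB r3<-Add1  regs: r0:8,r1:2,r2:Mul2,r3:Add1
  c5: CDB Mul1=1; issue MUL r3<-Mul1  regs: r0:8,r1:2,r2:Mul2,r3:Mul1
  c6: -  regs: r0:8,r1:2,r2:Mul2,r3:Mul1
  c7: CDB Mul2=8  regs: r0:8,r1:2,r2:8,r3:Mul1
  c8: -  regs: r0:8,r1:2,r2:8,r3:Mul1
  c9: CDB Add1=7  regs: r0:8,r1:2,r2:8,r3:Mul1
  c10: -  regs: r0:8,r1:2,r2:8,r3:Mul1
  c11: CDB Mul1=16  regs: r0:8,r1:2,r2:8,r3:16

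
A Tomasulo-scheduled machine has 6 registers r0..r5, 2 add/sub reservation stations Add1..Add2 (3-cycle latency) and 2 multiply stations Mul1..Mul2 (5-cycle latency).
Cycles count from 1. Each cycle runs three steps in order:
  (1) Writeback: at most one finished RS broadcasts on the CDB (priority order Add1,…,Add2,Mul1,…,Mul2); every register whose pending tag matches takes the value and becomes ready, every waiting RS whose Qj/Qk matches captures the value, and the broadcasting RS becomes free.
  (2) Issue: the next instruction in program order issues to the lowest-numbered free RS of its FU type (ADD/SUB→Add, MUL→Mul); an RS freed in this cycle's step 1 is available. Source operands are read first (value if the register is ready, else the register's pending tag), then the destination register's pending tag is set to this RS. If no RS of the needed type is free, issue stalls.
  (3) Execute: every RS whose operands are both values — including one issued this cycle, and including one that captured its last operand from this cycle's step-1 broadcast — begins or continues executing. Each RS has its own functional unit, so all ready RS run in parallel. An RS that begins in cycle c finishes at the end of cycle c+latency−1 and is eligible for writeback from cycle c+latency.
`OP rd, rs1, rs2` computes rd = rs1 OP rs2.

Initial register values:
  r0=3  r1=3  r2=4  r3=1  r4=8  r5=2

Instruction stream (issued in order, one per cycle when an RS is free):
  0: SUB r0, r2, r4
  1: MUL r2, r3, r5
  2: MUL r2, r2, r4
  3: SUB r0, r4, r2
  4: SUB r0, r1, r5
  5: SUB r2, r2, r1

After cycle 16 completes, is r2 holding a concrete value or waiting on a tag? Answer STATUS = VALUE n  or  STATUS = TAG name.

cycle 1: issue SUB r0<-Add1 // r0:Add1,r1:3,r2:4,r3:1,r4:8,r5:2
cycle 2: issue MUL r2<-Mul1 // r0:Add1,r1:3,r2:Mul1,r3:1,r4:8,r5:2
cycle 3: issue MUL r2<-Mul2 // r0:Add1,r1:3,r2:Mul2,r3:1,r4:8,r5:2
cycle 4: CDB Add1=-4; issue SUB r0<-Add1 // r0:Add1,r1:3,r2:Mul2,r3:1,r4:8,r5:2
cycle 5: issue SUB r0<-Add2 // r0:Add2,r1:3,r2:Mul2,r3:1,r4:8,r5:2
cycle 6: stall // r0:Add2,r1:3,r2:Mul2,r3:1,r4:8,r5:2
cycle 7: CDB Mul1=2; stall // r0:Add2,r1:3,r2:Mul2,r3:1,r4:8,r5:2
cycle 8: CDB Add2=1; issue SUB r2<-Add2 // r0:1,r1:3,r2:Add2,r3:1,r4:8,r5:2
cycle 9: - // r0:1,r1:3,r2:Add2,r3:1,r4:8,r5:2
cycle 10: - // r0:1,r1:3,r2:Add2,r3:1,r4:8,r5:2
cycle 11: - // r0:1,r1:3,r2:Add2,r3:1,r4:8,r5:2
cycle 12: CDB Mul2=16 // r0:1,r1:3,r2:Add2,r3:1,r4:8,r5:2
cycle 13: - // r0:1,r1:3,r2:Add2,r3:1,r4:8,r5:2
cycle 14: - // r0:1,r1:3,r2:Add2,r3:1,r4:8,r5:2
cycle 15: CDB Add1=-8 // r0:1,r1:3,r2:Add2,r3:1,r4:8,r5:2
cycle 16: CDB Add2=13 // r0:1,r1:3,r2:13,r3:1,r4:8,r5:2

STATUS = VALUE 13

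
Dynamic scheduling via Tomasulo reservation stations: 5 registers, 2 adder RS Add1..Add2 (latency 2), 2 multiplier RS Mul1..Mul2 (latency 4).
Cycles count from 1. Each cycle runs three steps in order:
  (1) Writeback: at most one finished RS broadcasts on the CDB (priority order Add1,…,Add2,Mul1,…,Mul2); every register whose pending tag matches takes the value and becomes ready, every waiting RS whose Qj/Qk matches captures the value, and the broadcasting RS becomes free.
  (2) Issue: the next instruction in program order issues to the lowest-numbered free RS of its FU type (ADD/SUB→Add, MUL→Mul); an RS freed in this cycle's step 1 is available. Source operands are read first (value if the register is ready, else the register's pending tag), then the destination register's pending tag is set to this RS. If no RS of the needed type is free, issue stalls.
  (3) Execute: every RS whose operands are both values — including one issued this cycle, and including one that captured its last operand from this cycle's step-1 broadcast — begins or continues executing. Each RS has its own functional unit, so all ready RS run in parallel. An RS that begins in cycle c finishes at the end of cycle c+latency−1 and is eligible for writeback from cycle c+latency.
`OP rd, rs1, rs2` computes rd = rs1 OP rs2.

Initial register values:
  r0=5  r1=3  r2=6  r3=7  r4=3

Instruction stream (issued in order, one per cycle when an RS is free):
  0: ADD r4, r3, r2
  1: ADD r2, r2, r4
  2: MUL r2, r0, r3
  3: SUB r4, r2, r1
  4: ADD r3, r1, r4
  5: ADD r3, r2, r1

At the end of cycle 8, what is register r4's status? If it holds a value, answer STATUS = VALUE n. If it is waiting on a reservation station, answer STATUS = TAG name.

cycle 1: issue ADD r4<-Add1 // r0:5,r1:3,r2:6,r3:7,r4:Add1
cycle 2: issue ADD r2<-Add2 // r0:5,r1:3,r2:Add2,r3:7,r4:Add1
cycle 3: CDB Add1=13; issue MUL r2<-Mul1 // r0:5,r1:3,r2:Mul1,r3:7,r4:13
cycle 4: issue SUB r4<-Add1 // r0:5,r1:3,r2:Mul1,r3:7,r4:Add1
cycle 5: CDB Add2=19; issue ADD r3<-Add2 // r0:5,r1:3,r2:Mul1,r3:Add2,r4:Add1
cycle 6: stall // r0:5,r1:3,r2:Mul1,r3:Add2,r4:Add1
cycle 7: CDB Mul1=35; stall // r0:5,r1:3,r2:35,r3:Add2,r4:Add1
cycle 8: stall // r0:5,r1:3,r2:35,r3:Add2,r4:Add1

STATUS = TAG Add1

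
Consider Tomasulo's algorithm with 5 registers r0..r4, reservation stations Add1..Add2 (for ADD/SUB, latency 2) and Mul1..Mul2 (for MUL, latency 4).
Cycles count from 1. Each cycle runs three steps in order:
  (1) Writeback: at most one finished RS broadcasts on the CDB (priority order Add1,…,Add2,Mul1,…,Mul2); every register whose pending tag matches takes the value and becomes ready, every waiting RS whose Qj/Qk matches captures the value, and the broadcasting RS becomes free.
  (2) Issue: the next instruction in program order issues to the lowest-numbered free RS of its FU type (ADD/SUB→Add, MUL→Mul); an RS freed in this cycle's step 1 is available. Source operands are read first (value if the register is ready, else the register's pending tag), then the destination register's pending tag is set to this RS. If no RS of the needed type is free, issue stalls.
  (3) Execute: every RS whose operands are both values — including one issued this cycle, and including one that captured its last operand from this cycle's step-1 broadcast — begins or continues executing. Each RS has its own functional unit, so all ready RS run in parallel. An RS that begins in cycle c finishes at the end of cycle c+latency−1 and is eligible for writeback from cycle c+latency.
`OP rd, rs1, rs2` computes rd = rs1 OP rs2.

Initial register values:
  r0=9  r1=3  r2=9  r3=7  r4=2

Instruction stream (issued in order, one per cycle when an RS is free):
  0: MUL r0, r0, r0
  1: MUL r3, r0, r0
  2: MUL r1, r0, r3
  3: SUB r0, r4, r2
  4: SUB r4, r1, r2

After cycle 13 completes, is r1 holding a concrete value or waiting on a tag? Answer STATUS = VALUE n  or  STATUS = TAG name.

  c1: issue MUL r0<-Mul1  regs: r0:Mul1,r1:3,r2:9,r3:7,r4:2
  c2: issue MUL r3<-Mul2  regs: r0:Mul1,r1:3,r2:9,r3:Mul2,r4:2
  c3: stall  regs: r0:Mul1,r1:3,r2:9,r3:Mul2,r4:2
  c4: stall  regs: r0:Mul1,r1:3,r2:9,r3:Mul2,r4:2
  c5: CDB Mul1=81; issue MUL r1<-Mul1  regs: r0:81,r1:Mul1,r2:9,r3:Mul2,r4:2
  c6: issue SUB r0<-Add1  regs: r0:Add1,r1:Mul1,r2:9,r3:Mul2,r4:2
  c7: issue SUB r4<-Add2  regs: r0:Add1,r1:Mul1,r2:9,r3:Mul2,r4:Add2
  c8: CDB Add1=-7  regs: r0:-7,r1:Mul1,r2:9,r3:Mul2,r4:Add2
  c9: CDB Mul2=6561  regs: r0:-7,r1:Mul1,r2:9,r3:6561,r4:Add2
  c10: -  regs: r0:-7,r1:Mul1,r2:9,r3:6561,r4:Add2
  c11: -  regs: r0:-7,r1:Mul1,r2:9,r3:6561,r4:Add2
  c12: -  regs: r0:-7,r1:Mul1,r2:9,r3:6561,r4:Add2
  c13: CDB Mul1=531441  regs: r0:-7,r1:531441,r2:9,r3:6561,r4:Add2

STATUS = VALUE 531441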